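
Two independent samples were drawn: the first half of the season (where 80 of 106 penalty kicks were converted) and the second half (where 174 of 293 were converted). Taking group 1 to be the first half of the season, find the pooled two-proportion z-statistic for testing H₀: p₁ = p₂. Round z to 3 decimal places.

p̂₁ = 80/106 = 0.75472, p̂₂ = 174/293 = 0.59386.
Pooling: p̂ = 254/399 = 0.63659.
Pooled SE = √[0.2313428·0.01284693] ≈ 0.054516.
z = 0.16086/0.054516 = 2.951.

z = 2.951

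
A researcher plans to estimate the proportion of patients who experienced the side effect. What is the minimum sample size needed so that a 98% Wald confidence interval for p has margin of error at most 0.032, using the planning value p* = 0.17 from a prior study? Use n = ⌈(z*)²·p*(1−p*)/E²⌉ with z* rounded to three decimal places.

For 98% confidence, z* = 2.326.
p*(1−p*) = 0.17·0.83 = 0.1411.
Required n before rounding: 5.410276 × 0.1411 / 0.032² = 745.498.
⌈745.498⌉ = 746.

n = 746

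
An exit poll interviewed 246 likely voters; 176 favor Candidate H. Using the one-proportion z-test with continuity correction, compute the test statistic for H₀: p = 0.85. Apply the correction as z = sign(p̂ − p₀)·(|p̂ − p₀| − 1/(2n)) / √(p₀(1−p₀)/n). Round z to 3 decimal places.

p̂ = 176/246 = 0.71545. p̂ − p₀ = -0.134553.
1/(2n) = 0.002033.
Corrected numerator: |-0.134553| − 0.002033 = 0.132520.
SE₀ = √(0.85·0.15/246) = 0.022766.
z = −0.132520/0.022766 = -5.821.

z = -5.821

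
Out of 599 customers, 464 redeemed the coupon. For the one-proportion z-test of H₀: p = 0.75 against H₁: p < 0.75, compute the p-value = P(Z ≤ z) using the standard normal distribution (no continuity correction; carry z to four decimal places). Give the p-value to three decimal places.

Sample proportion p̂ = 464/599 = 0.77462.
Under H₀, SE = √(p₀(1−p₀)/n) = √(0.75·0.25/599) = √0.000313022 = 0.017692.
z = (p̂ − p₀)/SE = (464/599 − 0.75)/0.017692 ≈ 1.3918.
From the standard normal, P(Z ≤ z) = 0.918.

p-value = 0.918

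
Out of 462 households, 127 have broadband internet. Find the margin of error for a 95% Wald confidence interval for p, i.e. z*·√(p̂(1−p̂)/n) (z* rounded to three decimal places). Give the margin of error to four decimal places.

ME = 0.0407

Sample proportion p̂ = 127/462 = 0.27489.
SE(p̂) = √(0.27489·0.72511/462) = 0.020771.
z* = 1.960 at the 95% level.
So ME = 0.0407.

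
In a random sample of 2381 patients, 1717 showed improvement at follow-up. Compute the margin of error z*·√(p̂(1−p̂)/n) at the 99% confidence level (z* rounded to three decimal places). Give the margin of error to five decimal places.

ME = 0.02367

Sample proportion p̂ = 1717/2381 = 0.72113.
SE(p̂) = √(0.72113·0.27887/2381) = 0.009190.
The 99% critical value is z* = 2.576.
ME = 2.576·0.009190 = 0.02367.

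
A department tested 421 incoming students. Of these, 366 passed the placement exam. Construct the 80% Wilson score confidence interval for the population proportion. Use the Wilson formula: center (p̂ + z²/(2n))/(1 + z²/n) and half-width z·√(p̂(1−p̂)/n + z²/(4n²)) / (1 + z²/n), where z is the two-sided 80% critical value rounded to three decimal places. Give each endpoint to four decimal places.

Here p̂ = 366/421 = 0.86936 and z = 1.282 (z² = 1.643524).
1 + z²/n = 1.003904.
Adjusted center: (0.86936 + z²/(2n))/1.003904 = 0.86792.
Radicand: p̂(1−p̂)/n + z²/(4n²) = 0.000269772 + 0.000002318 = 0.000272090.
Half-width = 1.282·√0.000272090/1.003904 = 0.02106.
CI: 0.86792 ± 0.02106 = (0.8469, 0.8890).

(0.8469, 0.8890)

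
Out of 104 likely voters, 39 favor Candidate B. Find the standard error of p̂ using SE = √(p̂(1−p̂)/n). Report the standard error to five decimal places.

SE = 0.04747

Sample proportion p̂ = 39/104 = 0.37500.
p̂(1−p̂) = 0.234375.
SE = √(0.234375/104) = √0.002253606 = 0.04747.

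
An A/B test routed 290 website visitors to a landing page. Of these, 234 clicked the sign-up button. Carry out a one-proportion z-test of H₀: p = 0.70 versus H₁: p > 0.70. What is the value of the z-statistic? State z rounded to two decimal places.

z = 3.97

The sample proportion is 234/290 = 0.80690.
Under H₀, SE = √(p₀(1−p₀)/n) = √(0.70·0.30/290) = √0.000724138 = 0.026910.
z = (0.80690 − 0.70)/0.026910 = 0.10690/0.026910 = 3.97.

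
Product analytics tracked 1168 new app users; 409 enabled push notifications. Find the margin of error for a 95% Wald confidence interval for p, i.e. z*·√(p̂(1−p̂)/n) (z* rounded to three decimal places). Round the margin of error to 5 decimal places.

ME = 0.02736

p̂ = 409/1168 = 0.35017.
SE = √(p̂(1−p̂)/n) = √(0.227551/1168) = 0.013958.
z* = 1.960 at the 95% level.
ME = 1.960·0.013958 = 0.02736.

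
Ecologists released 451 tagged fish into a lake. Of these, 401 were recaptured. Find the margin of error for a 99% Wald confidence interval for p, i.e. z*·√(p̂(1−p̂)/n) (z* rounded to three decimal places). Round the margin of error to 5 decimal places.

ME = 0.03808

p̂ = 401/451 = 0.88914.
Standard error of p̂: √(0.098574/451) = √0.000218567 = 0.014784.
z* = 2.576 at the 99% level.
Margin of error = z*·SE = 2.576 × 0.014784 = 0.03808.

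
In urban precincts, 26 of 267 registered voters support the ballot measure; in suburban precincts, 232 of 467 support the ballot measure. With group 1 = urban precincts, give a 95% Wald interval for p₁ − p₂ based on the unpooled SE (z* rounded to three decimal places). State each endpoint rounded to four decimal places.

(-0.4570, -0.3418)

p̂₁ = 0.09738, p̂₂ = 0.49679, so the observed difference is -0.39941.
Unpooled SE = √(p̂₁(1−p̂₁)/n₁ + p̂₂(1−p̂₂)/n₂) = √(0.000329198 + 0.000535310) = 0.029403.
For 95% confidence, z* = 1.960. Margin of error = 0.05763.
CI: -0.39941 ± 0.05763 = (-0.4570, -0.3418).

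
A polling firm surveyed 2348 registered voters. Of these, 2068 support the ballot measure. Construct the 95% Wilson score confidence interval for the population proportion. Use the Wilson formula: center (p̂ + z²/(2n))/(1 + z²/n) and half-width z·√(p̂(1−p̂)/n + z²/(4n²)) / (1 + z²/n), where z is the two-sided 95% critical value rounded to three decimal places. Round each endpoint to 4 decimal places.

p̂ = 2068/2348 = 0.88075; z = 1.960, so z² = 3.841600.
Denominator 1 + z²/n = 1 + 3.841600/2348 = 1.001636.
Center = (0.88075 + 0.000818)/1.001636 = 0.88013.
Radicand: p̂(1−p̂)/n + z²/(4n²) = 0.000044732 + 0.000000174 = 0.000044906.
Half-width = 1.960·√0.000044906/1.001636 = 0.01311.
Interval: 0.88013 ± 0.01311 → (0.8670, 0.8932).

(0.8670, 0.8932)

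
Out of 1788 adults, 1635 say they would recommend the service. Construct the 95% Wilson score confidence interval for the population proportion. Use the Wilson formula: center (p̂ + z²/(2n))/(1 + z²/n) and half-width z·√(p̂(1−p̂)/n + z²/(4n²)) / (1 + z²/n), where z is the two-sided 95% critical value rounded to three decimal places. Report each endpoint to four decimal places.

(0.9006, 0.9265)

Here p̂ = 1635/1788 = 0.91443 and z = 1.960 (z² = 3.841600).
Denominator 1 + z²/n = 1 + 3.841600/1788 = 1.002149.
Center = (0.91443 + 0.001074)/1.002149 = 0.91354.
Radicand: p̂(1−p̂)/n + z²/(4n²) = 0.000043763 + 0.000000300 = 0.000044063.
Half-width = z·√(radicand)/denom = 1.960·0.006638/1.002149 = 0.01298.
CI: 0.91354 ± 0.01298 = (0.9006, 0.9265).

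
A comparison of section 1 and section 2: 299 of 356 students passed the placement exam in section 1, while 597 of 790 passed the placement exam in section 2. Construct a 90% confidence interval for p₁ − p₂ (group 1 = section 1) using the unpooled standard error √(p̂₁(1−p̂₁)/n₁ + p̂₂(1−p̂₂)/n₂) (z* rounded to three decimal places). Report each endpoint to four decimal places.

p̂₁ = 0.83989, p̂₂ = 0.75570, so the observed difference is 0.08419.
SE = √(0.000377743 + 0.000233696) = √0.000611439 = 0.024727.
The 90% critical value is z* = 1.645. Margin of error = 0.04068.
So the interval runs from 0.0435 to 0.1249.

(0.0435, 0.1249)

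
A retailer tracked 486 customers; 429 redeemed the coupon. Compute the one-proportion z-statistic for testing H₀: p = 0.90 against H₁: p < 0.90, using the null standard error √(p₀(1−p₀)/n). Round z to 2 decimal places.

z = -1.27

Sample proportion p̂ = 429/486 = 0.88272.
Null standard error: √(0.90·0.10/486) = √0.000185185 = 0.013608.
z = (p̂ − p₀)/SE = (0.88272 − 0.90)/0.013608 = -1.27.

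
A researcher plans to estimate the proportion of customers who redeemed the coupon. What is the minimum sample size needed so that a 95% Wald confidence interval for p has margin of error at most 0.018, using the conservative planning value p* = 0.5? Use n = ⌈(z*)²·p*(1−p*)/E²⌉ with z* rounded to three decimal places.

z* = 1.960 at the 95% level.
p*(1−p*) = 0.2500.
(z*)²·p*(1−p*)/E² = 3.841600·0.2500/0.000324 = 2964.198.
⌈2964.198⌉ = 2965.

n = 2965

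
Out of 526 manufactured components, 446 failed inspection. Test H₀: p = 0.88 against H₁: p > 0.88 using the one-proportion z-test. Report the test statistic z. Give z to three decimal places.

Sample proportion p̂ = 446/526 = 0.84791.
Under H₀, SE = √(p₀(1−p₀)/n) = √(0.88·0.12/526) = √0.000200760 = 0.014169.
z = (p̂ − p₀)/SE = (0.84791 − 0.88)/0.014169 = -2.265.

z = -2.265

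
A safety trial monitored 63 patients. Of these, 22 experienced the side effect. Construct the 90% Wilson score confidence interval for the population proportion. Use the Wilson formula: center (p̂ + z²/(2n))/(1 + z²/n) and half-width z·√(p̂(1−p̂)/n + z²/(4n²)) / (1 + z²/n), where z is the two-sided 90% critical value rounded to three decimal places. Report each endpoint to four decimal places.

p̂ = 22/63 = 0.34921; z = 1.645, so z² = 2.706025.
1 + z²/n = 1.042953.
Center = (0.34921 + 0.021476)/1.042953 = 0.35542.
Radicand: p̂(1−p̂)/n + z²/(4n²) = 0.003607322 + 0.000170448 = 0.003777770.
Half-width = 1.645·√0.003777770/1.042953 = 0.09694.
So the interval runs from 0.2585 to 0.4524.

(0.2585, 0.4524)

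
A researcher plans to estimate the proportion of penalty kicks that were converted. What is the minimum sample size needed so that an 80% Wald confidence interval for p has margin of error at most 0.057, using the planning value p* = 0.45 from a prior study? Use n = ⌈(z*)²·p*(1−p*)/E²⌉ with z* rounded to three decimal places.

n = 126

For 80% confidence, z* = 1.282.
p*(1−p*) = 0.45·0.55 = 0.2475.
Required n before rounding: 1.643524 × 0.2475 / 0.057² = 125.199.
⌈125.199⌉ = 126.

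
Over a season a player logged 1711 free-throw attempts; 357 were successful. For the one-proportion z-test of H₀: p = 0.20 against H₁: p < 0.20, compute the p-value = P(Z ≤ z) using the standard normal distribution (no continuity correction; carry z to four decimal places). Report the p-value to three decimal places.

p-value = 0.814

With x = 357 successes in n = 1711, p̂ = 0.20865.
Null standard error: √(0.20·0.80/1711) = √0.000093513 = 0.009670.
Test statistic (full precision, shown to 4 dp): z = (357/1711 − 0.20)/SE₀ ≈ 0.8945.
From the standard normal, P(Z ≤ z) = 0.814.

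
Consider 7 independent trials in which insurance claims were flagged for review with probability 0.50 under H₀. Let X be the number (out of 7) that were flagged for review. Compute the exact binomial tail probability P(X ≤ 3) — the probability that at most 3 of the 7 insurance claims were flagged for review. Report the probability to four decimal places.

X is binomial with n = 7 and p = 0.50.
P(X ≤ 3) = C(7,0)·0.50^0·0.50^7 + C(7,1)·0.50^1·0.50^6 + C(7,2)·0.50^2·0.50^5 + C(7,3)·0.50^3·0.50^4.
= 0.007812 + 0.054688 + 0.164062 + 0.273438 = 0.5000.

P = 0.5000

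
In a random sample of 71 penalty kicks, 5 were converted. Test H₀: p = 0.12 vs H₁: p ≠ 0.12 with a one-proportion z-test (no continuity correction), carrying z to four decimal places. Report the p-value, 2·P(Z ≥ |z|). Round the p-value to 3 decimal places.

p-value = 0.199

The sample proportion is 5/71 = 0.07042.
SE₀ = √(0.12·0.88/71) = 0.038566.
z = (p̂ − p₀)/SE = (5/71 − 0.12)/0.038566 ≈ -1.2855.
p-value = 2·P(Z ≥ |z|) with z = -1.2855 → 0.199.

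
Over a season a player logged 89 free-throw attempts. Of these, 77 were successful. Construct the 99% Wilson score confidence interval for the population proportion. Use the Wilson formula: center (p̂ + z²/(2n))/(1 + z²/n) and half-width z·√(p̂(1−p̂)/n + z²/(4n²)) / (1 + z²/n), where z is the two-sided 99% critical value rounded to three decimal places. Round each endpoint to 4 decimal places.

(0.7464, 0.9333)

Here p̂ = 77/89 = 0.86517 and z = 2.576 (z² = 6.635776).
1 + z²/n = 1.074559.
Adjusted center: (0.86517 + z²/(2n))/1.074559 = 0.83983.
Radicand: p̂(1−p̂)/n + z²/(4n²) = 0.001310696 + 0.000209436 = 0.001520132.
Half-width = 2.576·√0.001520132/1.074559 = 0.09347.
Interval: 0.83983 ± 0.09347 → (0.7464, 0.9333).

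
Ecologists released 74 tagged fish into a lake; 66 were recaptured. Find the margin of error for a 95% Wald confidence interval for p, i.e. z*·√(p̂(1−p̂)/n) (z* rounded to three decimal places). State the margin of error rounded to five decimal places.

Sample proportion p̂ = 66/74 = 0.89189.
SE(p̂) = √(0.89189·0.10811/74) = 0.036097.
For 95% confidence, z* = 1.960.
So ME = 0.07075.

ME = 0.07075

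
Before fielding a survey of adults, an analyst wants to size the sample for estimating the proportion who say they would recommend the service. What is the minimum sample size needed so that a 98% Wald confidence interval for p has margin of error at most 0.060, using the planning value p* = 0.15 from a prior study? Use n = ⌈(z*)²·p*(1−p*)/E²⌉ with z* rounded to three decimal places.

For 98% confidence, z* = 2.326.
p*(1−p*) = 0.1275.
(z*)²·p*(1−p*)/E² = 5.410276·0.1275/0.003600 = 191.614.
Rounding up, n = 192.

n = 192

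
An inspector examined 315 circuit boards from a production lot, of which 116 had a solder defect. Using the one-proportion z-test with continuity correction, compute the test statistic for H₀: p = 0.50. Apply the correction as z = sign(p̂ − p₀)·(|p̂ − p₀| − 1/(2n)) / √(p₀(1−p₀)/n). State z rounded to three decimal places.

Sample proportion p̂ = 116/315 = 0.36825. p̂ − p₀ = -0.131746.
Continuity correction 1/(2n) = 1/630 = 0.001587.
Corrected numerator: |-0.131746| − 0.001587 = 0.130159.
Under H₀, SE = √(p₀(1−p₀)/n) = √(0.50·0.50/315) = √0.000793651 = 0.028172.
z = −0.130159/0.028172 = -4.620.

z = -4.620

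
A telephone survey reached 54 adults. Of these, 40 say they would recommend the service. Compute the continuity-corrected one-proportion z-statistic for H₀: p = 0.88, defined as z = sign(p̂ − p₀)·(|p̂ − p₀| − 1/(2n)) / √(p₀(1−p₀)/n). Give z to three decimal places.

z = -2.940

The sample proportion is 40/54 = 0.74074. p̂ − p₀ = -0.139259.
Continuity correction 1/(2n) = 1/108 = 0.009259.
Corrected numerator: |-0.139259| − 0.009259 = 0.130000.
SE₀ = √(0.88·0.12/54) = 0.044222.
z = −0.130000/0.044222 = -2.940.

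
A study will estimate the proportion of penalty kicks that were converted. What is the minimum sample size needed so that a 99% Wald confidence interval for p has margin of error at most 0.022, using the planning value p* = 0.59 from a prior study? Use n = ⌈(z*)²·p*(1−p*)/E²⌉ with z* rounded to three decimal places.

z* = 2.576 at the 99% level.
p*(1−p*) = 0.2419.
(z*)²·p*(1−p*)/E² = 6.635776·0.2419/0.000484 = 3316.517.
⌈3316.517⌉ = 3317.

n = 3317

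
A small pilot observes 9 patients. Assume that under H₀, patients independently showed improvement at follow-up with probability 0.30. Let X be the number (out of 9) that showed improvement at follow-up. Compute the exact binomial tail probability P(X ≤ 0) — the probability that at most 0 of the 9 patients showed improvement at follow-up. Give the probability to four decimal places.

X is binomial with n = 9 and p = 0.30.
P(X ≤ 0) = C(9,0)·0.30^0·0.70^9.
= 0.040354 = 0.0404.

P = 0.0404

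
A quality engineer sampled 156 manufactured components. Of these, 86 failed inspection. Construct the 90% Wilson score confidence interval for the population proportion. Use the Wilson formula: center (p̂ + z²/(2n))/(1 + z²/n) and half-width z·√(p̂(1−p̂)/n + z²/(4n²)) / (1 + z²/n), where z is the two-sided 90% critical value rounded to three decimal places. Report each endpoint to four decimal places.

Here p̂ = 86/156 = 0.55128 and z = 1.645 (z² = 2.706025).
1 + z²/n = 1.017346.
Center = (0.55128 + 0.008673)/1.017346 = 0.55041.
Radicand: p̂(1−p̂)/n + z²/(4n²) = 0.001585706 + 0.000027799 = 0.001613505.
Half-width = z·√(radicand)/denom = 1.645·0.040168/1.017346 = 0.06495.
CI: 0.55041 ± 0.06495 = (0.4855, 0.6154).

(0.4855, 0.6154)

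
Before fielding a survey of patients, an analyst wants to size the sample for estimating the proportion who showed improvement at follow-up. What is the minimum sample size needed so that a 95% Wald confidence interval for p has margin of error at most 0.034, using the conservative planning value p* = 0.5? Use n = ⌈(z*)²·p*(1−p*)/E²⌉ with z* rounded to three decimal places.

n = 831

For 95% confidence, z* = 1.960.
p*(1−p*) = 0.50·0.50 = 0.2500.
(z*)²·p*(1−p*)/E² = 3.841600·0.2500/0.001156 = 830.796.
Rounding up, n = 831.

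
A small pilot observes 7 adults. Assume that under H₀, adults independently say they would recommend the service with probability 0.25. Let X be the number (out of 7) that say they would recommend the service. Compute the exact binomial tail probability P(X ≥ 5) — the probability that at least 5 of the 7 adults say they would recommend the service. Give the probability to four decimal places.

X ~ Binomial(n=7, p=0.25).
P(X ≥ 5) = C(7,5)·0.25^5·0.75^2 + C(7,6)·0.25^6·0.75^1 + C(7,7)·0.25^7·0.75^0.
= 0.011536 + 0.001282 + 0.000061 = 0.0129.

P = 0.0129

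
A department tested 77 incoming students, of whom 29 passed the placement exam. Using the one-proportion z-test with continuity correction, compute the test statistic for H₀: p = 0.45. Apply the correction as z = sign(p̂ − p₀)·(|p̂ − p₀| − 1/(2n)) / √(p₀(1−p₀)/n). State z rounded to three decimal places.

z = -1.180

The sample proportion is 29/77 = 0.37662. p̂ − p₀ = -0.073377.
Continuity correction 1/(2n) = 1/154 = 0.006494.
Corrected numerator: |-0.073377| − 0.006494 = 0.066883.
SE₀ = √(0.45·0.55/77) = 0.056695.
z = −0.066883/0.056695 = -1.180.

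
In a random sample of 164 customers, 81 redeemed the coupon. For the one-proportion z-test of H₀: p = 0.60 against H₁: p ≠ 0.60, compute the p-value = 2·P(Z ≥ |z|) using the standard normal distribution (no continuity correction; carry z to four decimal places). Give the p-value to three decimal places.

p̂ = 81/164 = 0.49390.
Under H₀, SE = √(p₀(1−p₀)/n) = √(0.60·0.40/164) = √0.001463415 = 0.038255.
z = (p̂ − p₀)/SE = (81/164 − 0.60)/0.038255 ≈ -2.7735.
p-value = 2·P(Z ≥ |z|) with z = -2.7735 → 0.006.

p-value = 0.006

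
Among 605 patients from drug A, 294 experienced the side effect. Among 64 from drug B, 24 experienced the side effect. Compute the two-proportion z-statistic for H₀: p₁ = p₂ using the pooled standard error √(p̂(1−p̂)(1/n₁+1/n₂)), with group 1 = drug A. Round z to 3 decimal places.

z = 1.690

p̂₁ = 294/605 = 0.48595, p̂₂ = 24/64 = 0.37500.
Pooling: p̂ = 318/669 = 0.47534.
SE = √[p̂(1−p̂)(1/n₁+1/n₂)] = √[0.47534·0.52466·(1/605+1/64)] ≈ 0.065643.
z = 0.11095/0.065643 = 1.690.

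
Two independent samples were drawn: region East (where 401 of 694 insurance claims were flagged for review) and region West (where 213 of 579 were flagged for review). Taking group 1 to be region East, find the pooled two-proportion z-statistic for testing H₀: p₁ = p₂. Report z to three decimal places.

Sample proportions: p̂₁ = 401/694 = 0.57781 and p̂₂ = 213/579 = 0.36788.
Pooled p̂ = (401+213)/(694+579) = 614/1273 = 0.48233.
Pooled SE = √[0.2496876·0.00316804] ≈ 0.028125.
z = 0.20993/0.028125 = 7.464.

z = 7.464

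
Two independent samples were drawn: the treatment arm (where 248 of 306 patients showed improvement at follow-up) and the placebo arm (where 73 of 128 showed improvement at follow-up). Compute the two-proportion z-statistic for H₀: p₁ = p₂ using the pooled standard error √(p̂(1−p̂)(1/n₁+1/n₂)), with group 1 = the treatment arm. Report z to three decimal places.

p̂₁ = 248/306 = 0.81046, p̂₂ = 73/128 = 0.57031.
Pooling: p̂ = 321/434 = 0.73963.
SE = √[p̂(1−p̂)(1/n₁+1/n₂)] = √[0.73963·0.26037·(1/306+1/128)] ≈ 0.046194.
z = (p̂₁ − p̂₂)/SE = (0.81046 − 0.57031)/0.046194 = 0.24015/0.046194 = 5.199.

z = 5.199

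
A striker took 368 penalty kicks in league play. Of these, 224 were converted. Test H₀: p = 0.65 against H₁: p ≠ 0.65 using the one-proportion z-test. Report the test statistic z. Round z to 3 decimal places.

With x = 224 successes in n = 368, p̂ = 0.60870.
Null standard error: √(0.65·0.35/368) = √0.000618207 = 0.024864.
z = (0.60870 − 0.65)/0.024864 = -0.04130/0.024864 = -1.661.

z = -1.661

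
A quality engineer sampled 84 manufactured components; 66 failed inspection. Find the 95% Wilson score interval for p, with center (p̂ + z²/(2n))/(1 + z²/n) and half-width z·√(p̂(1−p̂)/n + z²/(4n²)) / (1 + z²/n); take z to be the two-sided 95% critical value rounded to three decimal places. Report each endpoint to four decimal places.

Here p̂ = 66/84 = 0.78571 and z = 1.960 (z² = 3.841600).
Denominator 1 + z²/n = 1 + 3.841600/84 = 1.045733.
Adjusted center: (0.78571 + z²/(2n))/1.045733 = 0.77322.
Radicand: p̂(1−p̂)/n + z²/(4n²) = 0.002004373 + 0.000136111 = 0.002140484.
Half-width = z·√(radicand)/denom = 1.960·0.046265/1.045733 = 0.08671.
So the interval runs from 0.6865 to 0.8599.

(0.6865, 0.8599)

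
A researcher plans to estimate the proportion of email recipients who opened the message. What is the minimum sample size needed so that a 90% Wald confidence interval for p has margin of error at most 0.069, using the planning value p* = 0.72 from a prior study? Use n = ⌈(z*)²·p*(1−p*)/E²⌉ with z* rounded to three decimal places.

n = 115

The 90% critical value is z* = 1.645.
p*(1−p*) = 0.2016.
(z*)²·p*(1−p*)/E² = 2.706025·0.2016/0.004761 = 114.584.
Rounding up, n = 115.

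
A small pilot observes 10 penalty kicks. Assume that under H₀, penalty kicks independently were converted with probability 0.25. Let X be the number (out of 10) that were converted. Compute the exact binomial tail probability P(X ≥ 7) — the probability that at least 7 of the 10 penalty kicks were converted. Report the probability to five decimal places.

X ~ Binomial(n=10, p=0.25).
P(X ≥ 7) = C(10,7)·0.25^7·0.75^3 + C(10,8)·0.25^8·0.75^2 + C(10,9)·0.25^9·0.75^1 + C(10,10)·0.25^10·0.75^0.
= 0.003090 + 0.000386 + 0.000029 + 0.000001 = 0.00351.

P = 0.00351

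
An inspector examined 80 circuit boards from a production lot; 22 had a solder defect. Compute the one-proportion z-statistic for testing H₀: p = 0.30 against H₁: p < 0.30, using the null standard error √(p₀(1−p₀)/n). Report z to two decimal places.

z = -0.49

With x = 22 successes in n = 80, p̂ = 0.27500.
Under H₀, SE = √(p₀(1−p₀)/n) = √(0.30·0.70/80) = √0.002625000 = 0.051235.
z = (p̂ − p₀)/SE = (0.27500 − 0.30)/0.051235 = -0.49.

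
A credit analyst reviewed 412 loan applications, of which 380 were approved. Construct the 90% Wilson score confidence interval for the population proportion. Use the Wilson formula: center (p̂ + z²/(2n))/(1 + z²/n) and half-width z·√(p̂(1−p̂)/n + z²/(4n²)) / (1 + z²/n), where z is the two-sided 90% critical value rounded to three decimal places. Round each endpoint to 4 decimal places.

p̂ = 380/412 = 0.92233; z = 1.645, so z² = 2.706025.
Denominator 1 + z²/n = 1 + 2.706025/412 = 1.006568.
Adjusted center: (0.92233 + z²/(2n))/1.006568 = 0.91957.
Radicand: p̂(1−p̂)/n + z²/(4n²) = 0.000173877 + 0.000003985 = 0.000177862.
Half-width = 1.645·√0.000177862/1.006568 = 0.02180.
So the interval runs from 0.8978 to 0.9414.

(0.8978, 0.9414)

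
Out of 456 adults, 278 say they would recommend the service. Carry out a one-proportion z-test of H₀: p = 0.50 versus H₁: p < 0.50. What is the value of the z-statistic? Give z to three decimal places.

With x = 278 successes in n = 456, p̂ = 0.60965.
SE₀ = √(0.50·0.50/456) = 0.023415.
Test statistic: z = 0.10965/0.023415 = 4.683.

z = 4.683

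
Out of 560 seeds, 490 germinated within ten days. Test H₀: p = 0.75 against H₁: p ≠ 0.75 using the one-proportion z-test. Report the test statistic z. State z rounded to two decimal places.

z = 6.83

The sample proportion is 490/560 = 0.87500.
SE₀ = √(0.75·0.25/560) = 0.018298.
z = (0.87500 − 0.75)/0.018298 = 0.12500/0.018298 = 6.83.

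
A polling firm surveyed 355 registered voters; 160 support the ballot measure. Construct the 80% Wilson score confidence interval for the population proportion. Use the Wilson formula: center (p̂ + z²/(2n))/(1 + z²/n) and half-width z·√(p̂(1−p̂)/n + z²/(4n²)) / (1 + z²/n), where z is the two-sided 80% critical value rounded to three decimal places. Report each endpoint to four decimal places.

(0.4172, 0.4847)

Here p̂ = 160/355 = 0.45070 and z = 1.282 (z² = 1.643524).
1 + z²/n = 1.004630.
Center = (0.45070 + 0.002315)/1.004630 = 0.45093.
Radicand: p̂(1−p̂)/n + z²/(4n²) = 0.000697380 + 0.000003260 = 0.000700640.
Half-width = z·√(radicand)/denom = 1.282·0.026470/1.004630 = 0.03378.
CI: 0.45093 ± 0.03378 = (0.4172, 0.4847).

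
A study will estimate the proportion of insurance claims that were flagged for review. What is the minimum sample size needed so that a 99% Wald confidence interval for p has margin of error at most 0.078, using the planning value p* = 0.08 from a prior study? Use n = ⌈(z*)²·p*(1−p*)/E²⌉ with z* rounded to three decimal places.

For 99% confidence, z* = 2.576.
p*(1−p*) = 0.0736.
(z*)²·p*(1−p*)/E² = 6.635776·0.0736/0.006084 = 80.275.
⌈80.275⌉ = 81.

n = 81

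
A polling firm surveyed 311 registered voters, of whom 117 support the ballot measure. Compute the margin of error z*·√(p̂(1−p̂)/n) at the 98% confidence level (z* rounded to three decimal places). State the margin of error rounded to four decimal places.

ME = 0.0639

With x = 117 successes in n = 311, p̂ = 0.37621.
SE(p̂) = √(0.37621·0.62379/311) = 0.027470.
The 98% critical value is z* = 2.326.
ME = 2.326·0.027470 = 0.0639.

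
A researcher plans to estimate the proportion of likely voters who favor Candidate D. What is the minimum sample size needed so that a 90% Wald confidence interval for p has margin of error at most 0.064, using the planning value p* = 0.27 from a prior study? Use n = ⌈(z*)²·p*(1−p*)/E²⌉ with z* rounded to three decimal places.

z* = 1.645 at the 90% level.
p*(1−p*) = 0.1971.
(z*)²·p*(1−p*)/E² = 2.706025·0.1971/0.004096 = 130.214.
Rounding up, n = 131.

n = 131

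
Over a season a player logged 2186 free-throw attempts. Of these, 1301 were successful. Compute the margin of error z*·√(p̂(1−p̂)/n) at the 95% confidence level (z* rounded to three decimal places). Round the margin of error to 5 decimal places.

Sample proportion p̂ = 1301/2186 = 0.59515.
SE = √(p̂(1−p̂)/n) = √(0.240946/2186) = 0.010499.
z* = 1.960 at the 95% level.
So ME = 0.02058.

ME = 0.02058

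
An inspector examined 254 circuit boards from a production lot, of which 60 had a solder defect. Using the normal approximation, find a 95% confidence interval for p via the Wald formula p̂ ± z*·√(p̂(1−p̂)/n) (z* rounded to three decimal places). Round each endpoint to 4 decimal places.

With x = 60 successes in n = 254, p̂ = 0.23622.
Standard error of p̂: √(0.180420/254) = √0.000710316 = 0.026652.
For 95% confidence, z* = 1.960.
Margin of error: 1.960 × 0.026652 = 0.05224.
So the interval runs from 0.1840 to 0.2885.

(0.1840, 0.2885)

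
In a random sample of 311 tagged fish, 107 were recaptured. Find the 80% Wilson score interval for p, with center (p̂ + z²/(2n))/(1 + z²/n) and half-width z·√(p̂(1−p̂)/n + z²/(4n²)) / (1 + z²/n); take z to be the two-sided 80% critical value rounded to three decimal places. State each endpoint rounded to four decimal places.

Here p̂ = 107/311 = 0.34405 and z = 1.282 (z² = 1.643524).
1 + z²/n = 1.005285.
Center = (0.34405 + 0.002642)/1.005285 = 0.34487.
Radicand: p̂(1−p̂)/n + z²/(4n²) = 0.000725659 + 0.000004248 = 0.000729907.
Half-width = 1.282·√0.000729907/1.005285 = 0.03445.
CI: 0.34487 ± 0.03445 = (0.3104, 0.3793).

(0.3104, 0.3793)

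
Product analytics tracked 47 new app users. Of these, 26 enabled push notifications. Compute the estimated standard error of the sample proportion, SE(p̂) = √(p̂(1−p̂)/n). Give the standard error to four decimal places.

p̂ = 26/47 = 0.55319.
p̂(1−p̂) = 0.55319·0.44681 = 0.247171.
SE = √(0.247171/47) = 0.0725.

SE = 0.0725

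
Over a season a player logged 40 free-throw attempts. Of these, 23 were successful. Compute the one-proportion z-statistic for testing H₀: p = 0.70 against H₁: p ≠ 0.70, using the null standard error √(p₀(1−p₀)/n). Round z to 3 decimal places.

z = -1.725

With x = 23 successes in n = 40, p̂ = 0.57500.
Null standard error: √(0.70·0.30/40) = √0.005250000 = 0.072457.
Test statistic: z = -0.12500/0.072457 = -1.725.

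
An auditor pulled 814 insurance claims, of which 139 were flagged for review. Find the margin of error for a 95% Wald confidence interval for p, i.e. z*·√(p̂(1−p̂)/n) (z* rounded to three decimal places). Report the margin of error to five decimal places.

ME = 0.02585

With x = 139 successes in n = 814, p̂ = 0.17076.
SE = √(p̂(1−p̂)/n) = √(0.141602/814) = 0.013189.
The 95% critical value is z* = 1.960.
So ME = 0.02585.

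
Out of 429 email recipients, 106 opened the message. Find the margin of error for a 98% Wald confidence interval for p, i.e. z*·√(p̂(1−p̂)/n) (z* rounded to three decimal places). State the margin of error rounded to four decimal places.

With x = 106 successes in n = 429, p̂ = 0.24709.
SE(p̂) = √(0.24709·0.75291/429) = 0.020824.
z* = 2.326 at the 98% level.
So ME = 0.0484.

ME = 0.0484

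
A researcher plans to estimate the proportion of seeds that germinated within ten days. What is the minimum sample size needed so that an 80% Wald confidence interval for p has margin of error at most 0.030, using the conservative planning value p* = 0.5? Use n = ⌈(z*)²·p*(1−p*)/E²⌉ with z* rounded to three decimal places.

n = 457

The 80% critical value is z* = 1.282.
p*(1−p*) = 0.50·0.50 = 0.2500.
Required n before rounding: 1.643524 × 0.2500 / 0.030² = 456.534.
⌈456.534⌉ = 457.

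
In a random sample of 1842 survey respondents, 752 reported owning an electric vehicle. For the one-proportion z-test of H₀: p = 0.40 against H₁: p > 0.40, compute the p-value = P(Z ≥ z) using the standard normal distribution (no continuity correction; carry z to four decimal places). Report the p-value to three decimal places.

p-value = 0.235

The sample proportion is 752/1842 = 0.40825.
SE₀ = √(0.40·0.60/1842) = 0.011415.
z = (p̂ − p₀)/SE = (752/1842 − 0.40)/0.011415 ≈ 0.7229.
p-value = P(Z ≥ z) with z = 0.7229 → 0.235.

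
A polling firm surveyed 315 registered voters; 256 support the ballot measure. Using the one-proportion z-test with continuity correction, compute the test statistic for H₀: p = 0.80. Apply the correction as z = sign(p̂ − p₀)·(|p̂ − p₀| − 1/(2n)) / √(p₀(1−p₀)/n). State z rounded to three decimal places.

z = 0.493

With x = 256 successes in n = 315, p̂ = 0.81270. p̂ − p₀ = 0.012698.
1/(2n) = 0.001587.
Corrected numerator: |0.012698| − 0.001587 = 0.011111.
Under H₀, SE = √(p₀(1−p₀)/n) = √(0.80·0.20/315) = √0.000507937 = 0.022537.
z = +0.011111/0.022537 = 0.493.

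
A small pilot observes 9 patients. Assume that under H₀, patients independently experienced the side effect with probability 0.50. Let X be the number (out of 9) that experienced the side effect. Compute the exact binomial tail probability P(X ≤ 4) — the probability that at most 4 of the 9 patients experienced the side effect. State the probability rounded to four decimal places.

X ~ Binomial(n=9, p=0.50).
P(X ≤ 4) = Σ_{j=0}^{4} C(9,j)·0.50^j·0.50^{9−j}.
= 0.001953 + 0.017578 + 0.070312 + 0.164062 + 0.246094 = 0.5000.

P = 0.5000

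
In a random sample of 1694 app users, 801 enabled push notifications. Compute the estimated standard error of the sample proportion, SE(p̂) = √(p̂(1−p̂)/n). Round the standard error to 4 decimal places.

The sample proportion is 801/1694 = 0.47285.
p̂(1−p̂) = 0.47285·0.52715 = 0.249263.
SE = √(0.249263/1694) = 0.0121.

SE = 0.0121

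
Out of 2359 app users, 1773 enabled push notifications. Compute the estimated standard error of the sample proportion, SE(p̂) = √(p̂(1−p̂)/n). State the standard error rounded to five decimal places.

Sample proportion p̂ = 1773/2359 = 0.75159.
p̂(1−p̂) = 0.75159·0.24841 = 0.186702.
SE = √(0.186702/2359) = √0.000079145 = 0.00890.

SE = 0.00890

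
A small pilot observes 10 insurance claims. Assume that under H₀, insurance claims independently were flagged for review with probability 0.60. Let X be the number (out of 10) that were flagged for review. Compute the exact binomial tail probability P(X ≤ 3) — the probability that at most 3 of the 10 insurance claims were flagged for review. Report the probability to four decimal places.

X ~ Binomial(n=10, p=0.60).
P(X ≤ 3) = C(10,0)·0.60^0·0.40^10 + C(10,1)·0.60^1·0.40^9 + C(10,2)·0.60^2·0.40^8 + C(10,3)·0.60^3·0.40^7.
= 0.000105 + 0.001573 + 0.010617 + 0.042467 = 0.0548.

P = 0.0548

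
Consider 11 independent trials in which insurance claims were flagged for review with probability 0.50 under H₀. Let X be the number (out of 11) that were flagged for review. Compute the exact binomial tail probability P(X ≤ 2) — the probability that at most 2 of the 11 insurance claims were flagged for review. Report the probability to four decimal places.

X is binomial with n = 11 and p = 0.50.
P(X ≤ 2) = C(11,0)·0.50^0·0.50^11 + C(11,1)·0.50^1·0.50^10 + C(11,2)·0.50^2·0.50^9.
= 0.000488 + 0.005371 + 0.026855 = 0.0327.

P = 0.0327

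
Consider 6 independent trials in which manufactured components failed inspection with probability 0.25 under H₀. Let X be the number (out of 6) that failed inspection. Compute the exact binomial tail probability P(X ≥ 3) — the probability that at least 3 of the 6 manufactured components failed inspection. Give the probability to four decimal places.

P = 0.1694

X is binomial with n = 6 and p = 0.25.
P(X ≥ 3) = C(6,3)·0.25^3·0.75^3 + C(6,4)·0.25^4·0.75^2 + C(6,5)·0.25^5·0.75^1 + C(6,6)·0.25^6·0.75^0.
= 0.131836 + 0.032959 + 0.004395 + 0.000244 = 0.1694.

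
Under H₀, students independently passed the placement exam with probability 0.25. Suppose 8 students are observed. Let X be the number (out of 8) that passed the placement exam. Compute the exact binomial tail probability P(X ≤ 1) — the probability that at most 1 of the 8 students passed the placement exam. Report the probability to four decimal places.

X ~ Binomial(n=8, p=0.25).
P(X ≤ 1) = C(8,0)·0.25^0·0.75^8 + C(8,1)·0.25^1·0.75^7.
= 0.100113 + 0.266968 = 0.3671.

P = 0.3671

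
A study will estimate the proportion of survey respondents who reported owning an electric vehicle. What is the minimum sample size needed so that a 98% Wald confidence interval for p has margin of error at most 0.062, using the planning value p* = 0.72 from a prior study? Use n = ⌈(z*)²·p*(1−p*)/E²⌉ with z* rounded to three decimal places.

For 98% confidence, z* = 2.326.
p*(1−p*) = 0.2016.
Required n before rounding: 5.410276 × 0.2016 / 0.062² = 283.744.
⌈283.744⌉ = 284.

n = 284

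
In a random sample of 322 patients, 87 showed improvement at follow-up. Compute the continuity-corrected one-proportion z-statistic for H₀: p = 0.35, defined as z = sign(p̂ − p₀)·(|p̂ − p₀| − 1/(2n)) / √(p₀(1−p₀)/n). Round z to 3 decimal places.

z = -2.944

With x = 87 successes in n = 322, p̂ = 0.27019. p̂ − p₀ = -0.079814.
Continuity correction 1/(2n) = 1/644 = 0.001553.
Corrected numerator: |-0.079814| − 0.001553 = 0.078261.
SE₀ = √(0.35·0.65/322) = 0.026580.
z = (−)0.078261/0.026580 = -2.944.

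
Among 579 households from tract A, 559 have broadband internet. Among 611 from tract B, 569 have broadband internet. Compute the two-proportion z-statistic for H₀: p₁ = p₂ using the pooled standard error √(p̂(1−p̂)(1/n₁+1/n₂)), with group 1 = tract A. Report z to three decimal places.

z = 2.653

Sample proportions: p̂₁ = 559/579 = 0.96546 and p̂₂ = 569/611 = 0.93126.
Pooled p̂ = (559+569)/(579+611) = 1128/1190 = 0.94790.
SE = √[p̂(1−p̂)(1/n₁+1/n₂)] = √[0.94790·0.05210·(1/579+1/611)] ≈ 0.012889.
z = (p̂₁ − p̂₂)/SE = (0.96546 − 0.93126)/0.012889 = 0.03420/0.012889 = 2.653.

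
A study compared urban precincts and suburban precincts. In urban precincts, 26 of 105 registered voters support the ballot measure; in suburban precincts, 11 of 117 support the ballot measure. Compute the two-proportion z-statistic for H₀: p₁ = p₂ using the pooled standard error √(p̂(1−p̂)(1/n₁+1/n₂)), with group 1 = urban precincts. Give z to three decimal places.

z = 3.066

p̂₁ = 26/105 = 0.24762, p̂₂ = 11/117 = 0.09402.
Pooled p̂ = (26+11)/(105+117) = 37/222 = 0.16667.
Pooled SE = √[0.1388889·0.01807082] ≈ 0.050098.
z = 0.15360/0.050098 = 3.066.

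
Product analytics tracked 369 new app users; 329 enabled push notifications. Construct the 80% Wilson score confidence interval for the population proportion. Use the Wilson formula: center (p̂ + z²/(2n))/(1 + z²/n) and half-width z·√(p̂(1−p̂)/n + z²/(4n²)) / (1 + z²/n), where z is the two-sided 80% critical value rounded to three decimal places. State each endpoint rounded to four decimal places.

(0.8691, 0.9106)

Here p̂ = 329/369 = 0.89160 and z = 1.282 (z² = 1.643524).
Denominator 1 + z²/n = 1 + 1.643524/369 = 1.004454.
Center = (0.89160 + 0.002227)/1.004454 = 0.88986.
Radicand: p̂(1−p̂)/n + z²/(4n²) = 0.000261925 + 0.000003018 = 0.000264943.
Half-width = z·√(radicand)/denom = 1.282·0.016277/1.004454 = 0.02077.
Interval: 0.88986 ± 0.02077 → (0.8691, 0.9106).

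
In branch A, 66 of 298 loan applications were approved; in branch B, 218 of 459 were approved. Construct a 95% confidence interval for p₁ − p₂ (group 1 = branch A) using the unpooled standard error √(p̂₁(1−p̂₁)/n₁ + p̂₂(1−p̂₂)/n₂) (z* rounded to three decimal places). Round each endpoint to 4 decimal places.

p̂₁ = 66/298 = 0.22148, p̂₂ = 218/459 = 0.47495; p̂₁ − p̂₂ = -0.25347.
Unpooled SE = √(p̂₁(1−p̂₁)/n₁ + p̂₂(1−p̂₂)/n₂) = √(0.000578606 + 0.000543295) = 0.033495.
The 95% critical value is z* = 1.960. Margin = 1.960·0.033495 = 0.06565.
Interval: -0.25347 ± 0.06565 → (-0.3191, -0.1878).

(-0.3191, -0.1878)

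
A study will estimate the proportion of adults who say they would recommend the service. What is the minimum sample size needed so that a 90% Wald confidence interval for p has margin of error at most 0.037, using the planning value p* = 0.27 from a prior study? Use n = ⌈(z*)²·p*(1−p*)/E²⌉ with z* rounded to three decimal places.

The 90% critical value is z* = 1.645.
p*(1−p*) = 0.27·0.73 = 0.1971.
(z*)²·p*(1−p*)/E² = 2.706025·0.1971/0.001369 = 389.596.
⌈389.596⌉ = 390.

n = 390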